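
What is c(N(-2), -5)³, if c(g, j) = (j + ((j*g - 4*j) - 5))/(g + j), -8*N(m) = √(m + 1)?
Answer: -32783384125/4103684801 - 3696201000*I/4103684801 ≈ -7.9888 - 0.9007*I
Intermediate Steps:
N(m) = -√(1 + m)/8 (N(m) = -√(m + 1)/8 = -√(1 + m)/8)
c(g, j) = (-5 - 3*j + g*j)/(g + j) (c(g, j) = (j + ((g*j - 4*j) - 5))/(g + j) = (j + ((-4*j + g*j) - 5))/(g + j) = (j + (-5 - 4*j + g*j))/(g + j) = (-5 - 3*j + g*j)/(g + j))
c(N(-2), -5)³ = ((-5 - 3*(-5) - √(1 - 2)/8*(-5))/(-√(1 - 2)/8 - 5))³ = ((-5 + 15 - I/8*(-5))/(-I/8 - 5))³ = ((-5 + 15 + 5*I/8)/(-5 - I/8))³ = ((64*(-5 + I/8)/1601)*(10 + 5*I/8))³ = (64*(-5 + I/8)*(10 + 5*I/8)/1601)³ = 262144*(-5 + I/8)³*(10 + 5*I/8)³/4103684801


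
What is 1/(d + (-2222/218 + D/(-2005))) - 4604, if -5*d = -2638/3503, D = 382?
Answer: -36067022468283/7833678737 ≈ -4604.1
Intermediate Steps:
d = 2638/17515 (d = -(-2638)/(5*3503) = -1/5*(-2638/3503) = 2638/17515 ≈ 0.15061)
1/(d + (-2222/218 + D/(-2005))) - 4604 = 1/(2638/17515 + (-2222/218 + 382/(-2005))) - 4604 = 1/(2638/17515 + (-2222*1/218 + 382*(-1/2005))) - 4604 = 1/(2638/17515 + (-1111/109 - 382/2005)) - 4604 = 1/(2638/17515 - 2269193/218545) - 4604 = 1/(-7833678737/765563135) - 4604 = -765563135/7833678737 - 4604 = -36067022468283/7833678737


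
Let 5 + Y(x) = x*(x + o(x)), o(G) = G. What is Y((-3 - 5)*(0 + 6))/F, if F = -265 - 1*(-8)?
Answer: -4603/257 ≈ -17.910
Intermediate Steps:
F = -257 (F = -265 + 8 = -257)
Y(x) = -5 + 2*x² (Y(x) = -5 + x*(x + x) = -5 + x*(2*x) = -5 + 2*x²)
Y((-3 - 5)*(0 + 6))/F = (-5 + 2*((-3 - 5)*(0 + 6))²)/(-257) = (-5 + 2*(-8*6)²)*(-1/257) = (-5 + 2*(-48)²)*(-1/257) = (-5 + 2*2304)*(-1/257) = (-5 + 4608)*(-1/257) = 4603*(-1/257) = -4603/257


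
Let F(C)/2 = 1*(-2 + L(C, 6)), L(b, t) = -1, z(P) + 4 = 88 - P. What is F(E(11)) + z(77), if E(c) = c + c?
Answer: 1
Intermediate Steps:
z(P) = 84 - P (z(P) = -4 + (88 - P) = 84 - P)
E(c) = 2*c
F(C) = -6 (F(C) = 2*(1*(-2 - 1)) = 2*(1*(-3)) = 2*(-3) = -6)
F(E(11)) + z(77) = -6 + (84 - 1*77) = -6 + (84 - 77) = -6 + 7 = 1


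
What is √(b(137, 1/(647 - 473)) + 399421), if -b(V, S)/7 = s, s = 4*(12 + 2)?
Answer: √399029 ≈ 631.69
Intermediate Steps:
s = 56 (s = 4*14 = 56)
b(V, S) = -392 (b(V, S) = -7*56 = -392)
√(b(137, 1/(647 - 473)) + 399421) = √(-392 + 399421) = √399029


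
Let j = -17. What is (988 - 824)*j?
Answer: -2788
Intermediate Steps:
(988 - 824)*j = (988 - 824)*(-17) = 164*(-17) = -2788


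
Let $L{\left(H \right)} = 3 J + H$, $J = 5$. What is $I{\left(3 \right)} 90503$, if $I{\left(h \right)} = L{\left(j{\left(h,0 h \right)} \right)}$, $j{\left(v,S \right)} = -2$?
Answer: $1176539$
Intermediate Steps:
$L{\left(H \right)} = 15 + H$ ($L{\left(H \right)} = 3 \cdot 5 + H = 15 + H$)
$I{\left(h \right)} = 13$ ($I{\left(h \right)} = 15 - 2 = 13$)
$I{\left(3 \right)} 90503 = 13 \cdot 90503 = 1176539$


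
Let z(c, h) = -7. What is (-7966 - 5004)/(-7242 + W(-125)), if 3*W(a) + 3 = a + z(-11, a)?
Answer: 12970/7287 ≈ 1.7799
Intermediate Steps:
W(a) = -10/3 + a/3 (W(a) = -1 + (a - 7)/3 = -1 + (-7 + a)/3 = -1 + (-7/3 + a/3) = -10/3 + a/3)
(-7966 - 5004)/(-7242 + W(-125)) = (-7966 - 5004)/(-7242 + (-10/3 + (⅓)*(-125))) = -12970/(-7242 + (-10/3 - 125/3)) = -12970/(-7242 - 45) = -12970/(-7287) = -12970*(-1/7287) = 12970/7287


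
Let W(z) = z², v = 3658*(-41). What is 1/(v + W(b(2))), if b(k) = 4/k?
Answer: -1/149974 ≈ -6.6678e-6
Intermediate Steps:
v = -149978
1/(v + W(b(2))) = 1/(-149978 + (4/2)²) = 1/(-149978 + (4*(½))²) = 1/(-149978 + 2²) = 1/(-149978 + 4) = 1/(-149974) = -1/149974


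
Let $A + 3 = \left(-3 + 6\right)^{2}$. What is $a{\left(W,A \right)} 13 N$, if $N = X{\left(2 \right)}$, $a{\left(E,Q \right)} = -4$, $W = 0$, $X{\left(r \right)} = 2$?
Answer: $-104$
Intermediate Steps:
$A = 6$ ($A = -3 + \left(-3 + 6\right)^{2} = -3 + 3^{2} = -3 + 9 = 6$)
$N = 2$
$a{\left(W,A \right)} 13 N = \left(-4\right) 13 \cdot 2 = \left(-52\right) 2 = -104$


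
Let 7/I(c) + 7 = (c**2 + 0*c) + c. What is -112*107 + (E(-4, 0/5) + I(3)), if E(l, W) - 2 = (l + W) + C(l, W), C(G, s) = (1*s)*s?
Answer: -59923/5 ≈ -11985.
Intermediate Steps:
I(c) = 7/(-7 + c + c**2) (I(c) = 7/(-7 + ((c**2 + 0*c) + c)) = 7/(-7 + ((c**2 + 0) + c)) = 7/(-7 + (c**2 + c)) = 7/(-7 + (c + c**2)) = 7/(-7 + c + c**2))
C(G, s) = s**2 (C(G, s) = s*s = s**2)
E(l, W) = 2 + W + l + W**2 (E(l, W) = 2 + ((l + W) + W**2) = 2 + ((W + l) + W**2) = 2 + (W + l + W**2) = 2 + W + l + W**2)
-112*107 + (E(-4, 0/5) + I(3)) = -112*107 + ((2 + 0/5 - 4 + (0/5)**2) + 7/(-7 + 3 + 3**2)) = -11984 + ((2 + 0*(1/5) - 4 + (0*(1/5))**2) + 7/(-7 + 3 + 9)) = -11984 + ((2 + 0 - 4 + 0**2) + 7/5) = -11984 + ((2 + 0 - 4 + 0) + 7*(1/5)) = -11984 + (-2 + 7/5) = -11984 - 3/5 = -59923/5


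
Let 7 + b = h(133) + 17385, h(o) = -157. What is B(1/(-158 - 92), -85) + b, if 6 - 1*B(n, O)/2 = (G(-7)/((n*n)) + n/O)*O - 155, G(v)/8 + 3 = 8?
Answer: 53127192876/125 ≈ 4.2502e+8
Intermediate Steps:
G(v) = 40 (G(v) = -24 + 8*8 = -24 + 64 = 40)
b = 17221 (b = -7 + (-157 + 17385) = -7 + 17228 = 17221)
B(n, O) = 322 - 2*O*(40/n² + n/O) (B(n, O) = 12 - 2*((40/((n*n)) + n/O)*O - 155) = 12 - 2*((40/(n²) + n/O)*O - 155) = 12 - 2*((40/n² + n/O)*O - 155) = 12 - 2*(O*(40/n² + n/O) - 155) = 12 - 2*(-155 + O*(40/n² + n/O)) = 12 + (310 - 2*O*(40/n² + n/O)) = 322 - 2*O*(40/n² + n/O))
B(1/(-158 - 92), -85) + b = (322 - 2/(-158 - 92) - 80*(-85)/(1/(-158 - 92))²) + 17221 = (322 - 2/(-250) - 80*(-85)/(1/(-250))²) + 17221 = (322 - 2*(-1/250) - 80*(-85)/(-1/250)²) + 17221 = (322 + 1/125 - 80*(-85)*62500) + 17221 = (322 + 1/125 + 425000000) + 17221 = 53125040251/125 + 17221 = 53127192876/125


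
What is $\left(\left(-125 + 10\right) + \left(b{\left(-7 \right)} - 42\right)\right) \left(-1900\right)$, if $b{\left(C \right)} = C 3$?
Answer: $338200$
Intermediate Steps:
$b{\left(C \right)} = 3 C$
$\left(\left(-125 + 10\right) + \left(b{\left(-7 \right)} - 42\right)\right) \left(-1900\right) = \left(\left(-125 + 10\right) + \left(3 \left(-7\right) - 42\right)\right) \left(-1900\right) = \left(-115 - 63\right) \left(-1900\right) = \left(-178\right) \left(-1900\right) = 338200$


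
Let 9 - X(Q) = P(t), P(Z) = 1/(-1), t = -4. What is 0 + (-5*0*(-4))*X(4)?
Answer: 0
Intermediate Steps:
P(Z) = -1
X(Q) = 10 (X(Q) = 9 - 1*(-1) = 9 + 1 = 10)
0 + (-5*0*(-4))*X(4) = 0 + (-5*0*(-4))*10 = 0 + (0*(-4))*10 = 0 + 0*10 = 0 + 0 = 0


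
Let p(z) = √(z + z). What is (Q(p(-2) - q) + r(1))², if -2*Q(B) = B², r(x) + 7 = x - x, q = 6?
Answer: 385 - 552*I ≈ 385.0 - 552.0*I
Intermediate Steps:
p(z) = √2*√z (p(z) = √(2*z) = √2*√z)
r(x) = -7 (r(x) = -7 + (x - x) = -7 + 0 = -7)
Q(B) = -B²/2
(Q(p(-2) - q) + r(1))² = (-(√2*√(-2) - 1*6)²/2 - 7)² = (-(√2*(I*√2) - 6)²/2 - 7)² = (-(2*I - 6)²/2 - 7)² = (-(-6 + 2*I)²/2 - 7)² = (-7 - (-6 + 2*I)²/2)²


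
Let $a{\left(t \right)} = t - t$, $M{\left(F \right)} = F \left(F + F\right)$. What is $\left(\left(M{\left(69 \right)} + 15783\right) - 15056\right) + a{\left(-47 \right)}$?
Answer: $10249$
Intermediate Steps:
$M{\left(F \right)} = 2 F^{2}$ ($M{\left(F \right)} = F 2 F = 2 F^{2}$)
$a{\left(t \right)} = 0$
$\left(\left(M{\left(69 \right)} + 15783\right) - 15056\right) + a{\left(-47 \right)} = \left(\left(2 \cdot 69^{2} + 15783\right) - 15056\right) + 0 = \left(\left(2 \cdot 4761 + 15783\right) - 15056\right) + 0 = \left(\left(9522 + 15783\right) - 15056\right) + 0 = \left(25305 - 15056\right) + 0 = 10249 + 0 = 10249$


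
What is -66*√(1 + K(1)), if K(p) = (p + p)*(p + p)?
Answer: -66*√5 ≈ -147.58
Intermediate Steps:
K(p) = 4*p² (K(p) = (2*p)*(2*p) = 4*p²)
-66*√(1 + K(1)) = -66*√(1 + 4*1²) = -66*√(1 + 4*1) = -66*√(1 + 4) = -66*√5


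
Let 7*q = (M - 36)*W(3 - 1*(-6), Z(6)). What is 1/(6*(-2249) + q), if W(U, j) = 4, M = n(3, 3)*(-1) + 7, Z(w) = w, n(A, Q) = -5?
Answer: -7/94554 ≈ -7.4032e-5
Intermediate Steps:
M = 12 (M = -5*(-1) + 7 = 5 + 7 = 12)
q = -96/7 (q = ((12 - 36)*4)/7 = (-24*4)/7 = (⅐)*(-96) = -96/7 ≈ -13.714)
1/(6*(-2249) + q) = 1/(6*(-2249) - 96/7) = 1/(-13494 - 96/7) = 1/(-94554/7) = -7/94554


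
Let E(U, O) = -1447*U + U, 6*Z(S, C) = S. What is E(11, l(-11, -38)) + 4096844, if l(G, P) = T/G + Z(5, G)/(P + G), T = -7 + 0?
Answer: 4080938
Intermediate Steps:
T = -7
Z(S, C) = S/6
l(G, P) = -7/G + 5/(6*(G + P)) (l(G, P) = -7/G + ((⅙)*5)/(P + G) = -7/G + 5/(6*(G + P)))
E(U, O) = -1446*U
E(11, l(-11, -38)) + 4096844 = -1446*11 + 4096844 = -15906 + 4096844 = 4080938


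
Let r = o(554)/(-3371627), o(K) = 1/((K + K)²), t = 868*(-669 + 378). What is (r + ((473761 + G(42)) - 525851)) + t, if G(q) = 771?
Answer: -1257939479222404497/4139225089328 ≈ -3.0391e+5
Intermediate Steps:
t = -252588 (t = 868*(-291) = -252588)
o(K) = 1/(4*K²) (o(K) = 1/((2*K)²) = 1/(4*K²))
r = -1/4139225089328 (r = ((¼)/554²)/(-3371627) = ((¼)*(1/306916))*(-1/3371627) = (1/1227664)*(-1/3371627) = -1/4139225089328 ≈ -2.4159e-13)
(r + ((473761 + G(42)) - 525851)) + t = (-1/4139225089328 + ((473761 + 771) - 525851)) - 252588 = (-1/4139225089328 + (474532 - 525851)) - 252588 = (-1/4139225089328 - 51319) - 252588 = -212420892359223633/4139225089328 - 252588 = -1257939479222404497/4139225089328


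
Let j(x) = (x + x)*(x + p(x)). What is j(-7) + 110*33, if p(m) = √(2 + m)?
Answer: 3728 - 14*I*√5 ≈ 3728.0 - 31.305*I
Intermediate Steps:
j(x) = 2*x*(x + √(2 + x)) (j(x) = (x + x)*(x + √(2 + x)) = (2*x)*(x + √(2 + x)) = 2*x*(x + √(2 + x)))
j(-7) + 110*33 = 2*(-7)*(-7 + √(2 - 7)) + 110*33 = 2*(-7)*(-7 + √(-5)) + 3630 = 2*(-7)*(-7 + I*√5) + 3630 = (98 - 14*I*√5) + 3630 = 3728 - 14*I*√5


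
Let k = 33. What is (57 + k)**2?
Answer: 8100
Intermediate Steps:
(57 + k)**2 = (57 + 33)**2 = 90**2 = 8100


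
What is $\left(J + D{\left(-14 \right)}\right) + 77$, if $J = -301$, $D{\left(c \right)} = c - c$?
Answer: $-224$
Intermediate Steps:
$D{\left(c \right)} = 0$
$\left(J + D{\left(-14 \right)}\right) + 77 = \left(-301 + 0\right) + 77 = -301 + 77 = -224$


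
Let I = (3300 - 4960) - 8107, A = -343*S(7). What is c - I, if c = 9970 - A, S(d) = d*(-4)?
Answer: 10133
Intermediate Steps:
S(d) = -4*d
A = 9604 (A = -(-1372)*7 = -343*(-28) = 9604)
I = -9767 (I = -1660 - 8107 = -9767)
c = 366 (c = 9970 - 1*9604 = 9970 - 9604 = 366)
c - I = 366 - 1*(-9767) = 366 + 9767 = 10133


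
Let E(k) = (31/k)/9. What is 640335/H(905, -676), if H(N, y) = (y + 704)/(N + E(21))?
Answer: 9128829205/441 ≈ 2.0700e+7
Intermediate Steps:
E(k) = 31/(9*k) (E(k) = (31/k)*(1/9) = 31/(9*k))
H(N, y) = (704 + y)/(31/189 + N) (H(N, y) = (y + 704)/(N + (31/9)/21) = (704 + y)/(N + (31/9)*(1/21)) = (704 + y)/(N + 31/189) = (704 + y)/(31/189 + N))
640335/H(905, -676) = 640335/((189*(704 - 676)/(31 + 189*905))) = 640335/((189*28/(31 + 171045))) = 640335/((189*28/171076)) = 640335/((189*(1/171076)*28)) = 640335/(1323/42769) = 640335*(42769/1323) = 9128829205/441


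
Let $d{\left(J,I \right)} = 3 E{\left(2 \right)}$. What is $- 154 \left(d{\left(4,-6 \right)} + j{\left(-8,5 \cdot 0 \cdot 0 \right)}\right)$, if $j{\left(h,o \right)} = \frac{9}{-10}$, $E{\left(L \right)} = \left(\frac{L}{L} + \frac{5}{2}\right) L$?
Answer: $- \frac{15477}{5} \approx -3095.4$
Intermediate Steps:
$E{\left(L \right)} = \frac{7 L}{2}$ ($E{\left(L \right)} = \left(1 + 5 \cdot \frac{1}{2}\right) L = \left(1 + \frac{5}{2}\right) L = \frac{7 L}{2}$)
$d{\left(J,I \right)} = 21$ ($d{\left(J,I \right)} = 3 \cdot \frac{7}{2} \cdot 2 = 3 \cdot 7 = 21$)
$j{\left(h,o \right)} = - \frac{9}{10}$ ($j{\left(h,o \right)} = 9 \left(- \frac{1}{10}\right) = - \frac{9}{10}$)
$- 154 \left(d{\left(4,-6 \right)} + j{\left(-8,5 \cdot 0 \cdot 0 \right)}\right) = - 154 \left(21 - \frac{9}{10}\right) = \left(-154\right) \frac{201}{10} = - \frac{15477}{5}$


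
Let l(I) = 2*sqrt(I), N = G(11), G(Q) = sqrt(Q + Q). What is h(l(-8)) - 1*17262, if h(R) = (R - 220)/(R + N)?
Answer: 2*(-34522*I - 8631*sqrt(11) - 55*sqrt(2))/(sqrt(11) + 4*I) ≈ -17281.0 + 23.538*I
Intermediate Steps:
G(Q) = sqrt(2)*sqrt(Q) (G(Q) = sqrt(2*Q) = sqrt(2)*sqrt(Q))
N = sqrt(22) (N = sqrt(2)*sqrt(11) = sqrt(22) ≈ 4.6904)
h(R) = (-220 + R)/(R + sqrt(22)) (h(R) = (R - 220)/(R + sqrt(22)) = (-220 + R)/(R + sqrt(22)))
h(l(-8)) - 1*17262 = (-220 + 2*sqrt(-8))/(2*sqrt(-8) + sqrt(22)) - 1*17262 = (-220 + 2*(2*I*sqrt(2)))/(2*(2*I*sqrt(2)) + sqrt(22)) - 17262 = (-220 + 4*I*sqrt(2))/(4*I*sqrt(2) + sqrt(22)) - 17262 = (-220 + 4*I*sqrt(2))/(sqrt(22) + 4*I*sqrt(2)) - 17262 = -17262 + (-220 + 4*I*sqrt(2))/(sqrt(22) + 4*I*sqrt(2))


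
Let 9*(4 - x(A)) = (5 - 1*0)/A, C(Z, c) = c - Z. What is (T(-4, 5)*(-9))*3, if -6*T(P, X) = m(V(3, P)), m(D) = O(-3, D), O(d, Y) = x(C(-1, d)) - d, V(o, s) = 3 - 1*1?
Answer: 131/4 ≈ 32.750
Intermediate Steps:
V(o, s) = 2 (V(o, s) = 3 - 1 = 2)
x(A) = 4 - 5/(9*A) (x(A) = 4 - (5 - 1*0)/(9*A) = 4 - (5 + 0)/(9*A) = 4 - 5/(9*A))
O(d, Y) = 4 - d - 5/(9*(1 + d)) (O(d, Y) = (4 - 5/(9*(d - 1*(-1)))) - d = (4 - 5/(9*(d + 1))) - d = (4 - 5/(9*(1 + d))) - d = 4 - d - 5/(9*(1 + d)))
m(D) = 131/18 (m(D) = (-5/9 + (1 - 3)*(4 - 1*(-3)))/(1 - 3) = (-5/9 - 2*(4 + 3))/(-2) = -(-5/9 - 2*7)/2 = -(-5/9 - 14)/2 = -1/2*(-131/9) = 131/18)
T(P, X) = -131/108 (T(P, X) = -1/6*131/18 = -131/108)
(T(-4, 5)*(-9))*3 = -131/108*(-9)*3 = (131/12)*3 = 131/4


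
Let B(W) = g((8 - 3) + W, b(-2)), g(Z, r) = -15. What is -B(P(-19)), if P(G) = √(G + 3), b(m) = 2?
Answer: 15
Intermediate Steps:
P(G) = √(3 + G)
B(W) = -15
-B(P(-19)) = -1*(-15) = 15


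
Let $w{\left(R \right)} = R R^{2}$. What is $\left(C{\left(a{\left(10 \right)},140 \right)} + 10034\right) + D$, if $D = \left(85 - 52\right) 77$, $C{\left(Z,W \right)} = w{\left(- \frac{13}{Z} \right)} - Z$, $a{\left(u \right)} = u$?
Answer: $\frac{12562803}{1000} \approx 12563.0$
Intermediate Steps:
$w{\left(R \right)} = R^{3}$
$C{\left(Z,W \right)} = - Z - \frac{2197}{Z^{3}}$ ($C{\left(Z,W \right)} = \left(- \frac{13}{Z}\right)^{3} - Z = - \frac{2197}{Z^{3}} - Z = - Z - \frac{2197}{Z^{3}}$)
$D = 2541$ ($D = 33 \cdot 77 = 2541$)
$\left(C{\left(a{\left(10 \right)},140 \right)} + 10034\right) + D = \left(\left(\left(-1\right) 10 - \frac{2197}{1000}\right) + 10034\right) + 2541 = \left(\left(-10 - \frac{2197}{1000}\right) + 10034\right) + 2541 = \left(- \frac{12197}{1000} + 10034\right) + 2541 = \frac{10021803}{1000} + 2541 = \frac{12562803}{1000}$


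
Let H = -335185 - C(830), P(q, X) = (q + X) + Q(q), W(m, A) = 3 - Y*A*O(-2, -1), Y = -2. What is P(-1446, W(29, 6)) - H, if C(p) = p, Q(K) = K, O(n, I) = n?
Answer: 333102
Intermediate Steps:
W(m, A) = 3 - 4*A (W(m, A) = 3 - (-2*A)*(-2) = 3 - 4*A)
P(q, X) = X + 2*q (P(q, X) = (q + X) + q = (X + q) + q = X + 2*q)
H = -336015 (H = -335185 - 1*830 = -335185 - 830 = -336015)
P(-1446, W(29, 6)) - H = ((3 - 4*6) + 2*(-1446)) - 1*(-336015) = ((3 - 24) - 2892) + 336015 = (-21 - 2892) + 336015 = -2913 + 336015 = 333102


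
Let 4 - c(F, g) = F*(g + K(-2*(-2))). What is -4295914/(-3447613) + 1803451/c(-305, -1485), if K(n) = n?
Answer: -4277132462749/1557290239713 ≈ -2.7465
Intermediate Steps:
c(F, g) = 4 - F*(4 + g) (c(F, g) = 4 - F*(g - 2*(-2)) = 4 - F*(g + 4) = 4 - F*(4 + g))
-4295914/(-3447613) + 1803451/c(-305, -1485) = -4295914/(-3447613) + 1803451/(4 - 4*(-305) - 1*(-305)*(-1485)) = -4295914*(-1/3447613) + 1803451/(4 + 1220 - 452925) = 4295914/3447613 + 1803451/(-451701) = 4295914/3447613 + 1803451*(-1/451701) = 4295914/3447613 - 1803451/451701 = -4277132462749/1557290239713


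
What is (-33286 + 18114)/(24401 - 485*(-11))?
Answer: -3793/7434 ≈ -0.51022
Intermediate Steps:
(-33286 + 18114)/(24401 - 485*(-11)) = -15172/(24401 + 5335) = -15172/29736 = -15172*1/29736 = -3793/7434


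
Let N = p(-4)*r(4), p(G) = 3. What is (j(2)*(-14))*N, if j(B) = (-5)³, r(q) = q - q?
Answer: 0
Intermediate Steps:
r(q) = 0
j(B) = -125
N = 0 (N = 3*0 = 0)
(j(2)*(-14))*N = -125*(-14)*0 = 1750*0 = 0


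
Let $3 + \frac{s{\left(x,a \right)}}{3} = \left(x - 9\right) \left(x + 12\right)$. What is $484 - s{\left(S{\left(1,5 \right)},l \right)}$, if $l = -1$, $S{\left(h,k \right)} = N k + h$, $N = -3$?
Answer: $355$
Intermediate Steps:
$S{\left(h,k \right)} = h - 3 k$ ($S{\left(h,k \right)} = - 3 k + h = h - 3 k$)
$s{\left(x,a \right)} = -9 + 3 \left(-9 + x\right) \left(12 + x\right)$ ($s{\left(x,a \right)} = -9 + 3 \left(x - 9\right) \left(x + 12\right) = -9 + 3 \left(-9 + x\right) \left(12 + x\right)$)
$484 - s{\left(S{\left(1,5 \right)},l \right)} = 484 - \left(-333 + 3 \left(1 - 15\right)^{2} + 9 \left(1 - 15\right)\right) = 484 - \left(-333 + 3 \left(-14\right)^{2} + 9 \left(-14\right)\right) = 484 - \left(-333 + 3 \cdot 196 - 126\right) = 484 - \left(-333 + 588 - 126\right) = 484 - 129 = 355$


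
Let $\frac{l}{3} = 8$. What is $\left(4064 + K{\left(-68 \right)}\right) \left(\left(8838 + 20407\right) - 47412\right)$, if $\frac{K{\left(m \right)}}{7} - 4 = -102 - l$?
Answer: $-58316070$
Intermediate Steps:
$l = 24$ ($l = 3 \cdot 8 = 24$)
$K{\left(m \right)} = -854$ ($K{\left(m \right)} = 28 + 7 \left(-102 - 24\right) = 28 + 7 \left(-126\right) = 28 - 882 = -854$)
$\left(4064 + K{\left(-68 \right)}\right) \left(\left(8838 + 20407\right) - 47412\right) = \left(4064 - 854\right) \left(\left(8838 + 20407\right) - 47412\right) = 3210 \left(29245 - 47412\right) = 3210 \left(-18167\right) = -58316070$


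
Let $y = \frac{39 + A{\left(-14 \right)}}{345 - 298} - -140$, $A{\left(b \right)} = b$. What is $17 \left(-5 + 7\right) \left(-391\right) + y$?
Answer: $- \frac{618213}{47} \approx -13153.0$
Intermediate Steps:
$y = \frac{6605}{47}$ ($y = \frac{39 - 14}{345 - 298} - -140 = \frac{25}{47} + 140 = \frac{6605}{47} \approx 140.53$)
$17 \left(-5 + 7\right) \left(-391\right) + y = 17 \left(-5 + 7\right) \left(-391\right) + \frac{6605}{47} = 17 \cdot 2 \left(-391\right) + \frac{6605}{47} = 34 \left(-391\right) + \frac{6605}{47} = -13294 + \frac{6605}{47} = - \frac{618213}{47}$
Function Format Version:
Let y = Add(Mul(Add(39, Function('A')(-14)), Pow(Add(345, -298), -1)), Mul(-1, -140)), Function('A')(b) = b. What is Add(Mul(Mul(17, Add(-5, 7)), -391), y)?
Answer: Rational(-618213, 47) ≈ -13153.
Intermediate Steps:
y = Rational(6605, 47) (y = Add(Mul(Add(39, -14), Pow(Add(345, -298), -1)), Mul(-1, -140)) = Add(Mul(25, Pow(47, -1)), 140) = Add(Mul(25, Rational(1, 47)), 140) = Add(Rational(25, 47), 140) = Rational(6605, 47) ≈ 140.53)
Add(Mul(Mul(17, Add(-5, 7)), -391), y) = Add(Mul(Mul(17, Add(-5, 7)), -391), Rational(6605, 47)) = Add(Mul(Mul(17, 2), -391), Rational(6605, 47)) = Add(Mul(34, -391), Rational(6605, 47)) = Add(-13294, Rational(6605, 47)) = Rational(-618213, 47)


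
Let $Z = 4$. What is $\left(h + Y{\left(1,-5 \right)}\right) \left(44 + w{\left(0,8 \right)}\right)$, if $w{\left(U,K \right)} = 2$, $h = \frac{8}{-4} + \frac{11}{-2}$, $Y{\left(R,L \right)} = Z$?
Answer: $-161$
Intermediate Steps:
$Y{\left(R,L \right)} = 4$
$h = - \frac{15}{2}$ ($h = 8 \left(- \frac{1}{4}\right) + 11 \left(- \frac{1}{2}\right) = -2 - \frac{11}{2} = - \frac{15}{2} \approx -7.5$)
$\left(h + Y{\left(1,-5 \right)}\right) \left(44 + w{\left(0,8 \right)}\right) = \left(- \frac{15}{2} + 4\right) \left(44 + 2\right) = \left(- \frac{7}{2}\right) 46 = -161$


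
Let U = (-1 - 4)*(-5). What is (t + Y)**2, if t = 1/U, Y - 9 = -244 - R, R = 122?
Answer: 79637776/625 ≈ 1.2742e+5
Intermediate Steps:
U = 25 (U = -5*(-5) = 25)
Y = -357 (Y = 9 + (-244 - 1*122) = 9 + (-244 - 122) = 9 - 366 = -357)
t = 1/25 ≈ 0.040000
(t + Y)**2 = (1/25 - 357)**2 = (-8924/25)**2 = 79637776/625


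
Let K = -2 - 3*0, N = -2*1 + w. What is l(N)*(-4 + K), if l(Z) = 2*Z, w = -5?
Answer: 84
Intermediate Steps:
N = -7 (N = -2*1 - 5 = -2 - 5 = -7)
K = -2 (K = -2 + 0 = -2)
l(N)*(-4 + K) = (2*(-7))*(-4 - 2) = -14*(-6) = 84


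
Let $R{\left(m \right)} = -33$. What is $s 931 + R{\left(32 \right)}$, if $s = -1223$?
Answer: $-1138646$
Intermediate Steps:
$s 931 + R{\left(32 \right)} = \left(-1223\right) 931 - 33 = -1138613 - 33 = -1138646$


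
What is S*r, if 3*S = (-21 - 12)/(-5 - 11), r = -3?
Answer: -33/16 ≈ -2.0625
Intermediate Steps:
S = 11/16 (S = ((-21 - 12)/(-5 - 11))/3 = (-33/(-16))/3 = (-33*(-1/16))/3 = (⅓)*(33/16) = 11/16 ≈ 0.68750)
S*r = (11/16)*(-3) = -33/16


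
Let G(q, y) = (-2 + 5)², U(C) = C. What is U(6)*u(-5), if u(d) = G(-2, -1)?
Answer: 54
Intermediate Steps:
G(q, y) = 9 (G(q, y) = 3² = 9)
u(d) = 9
U(6)*u(-5) = 6*9 = 54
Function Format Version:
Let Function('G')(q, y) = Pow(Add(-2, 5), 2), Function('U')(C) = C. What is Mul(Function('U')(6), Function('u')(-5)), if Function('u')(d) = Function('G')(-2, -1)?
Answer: 54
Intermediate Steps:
Function('G')(q, y) = 9 (Function('G')(q, y) = Pow(3, 2) = 9)
Function('u')(d) = 9
Mul(Function('U')(6), Function('u')(-5)) = Mul(6, 9) = 54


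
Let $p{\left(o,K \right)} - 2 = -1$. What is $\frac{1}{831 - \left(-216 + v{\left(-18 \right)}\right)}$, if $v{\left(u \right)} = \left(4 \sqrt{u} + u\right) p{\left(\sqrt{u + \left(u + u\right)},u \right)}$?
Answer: $\frac{355}{378171} + \frac{4 i \sqrt{2}}{378171} \approx 0.00093873 + 1.4958 \cdot 10^{-5} i$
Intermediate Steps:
$p{\left(o,K \right)} = 1$ ($p{\left(o,K \right)} = 2 - 1 = 1$)
$v{\left(u \right)} = u + 4 \sqrt{u}$ ($v{\left(u \right)} = \left(4 \sqrt{u} + u\right) 1 = \left(u + 4 \sqrt{u}\right) 1 = u + 4 \sqrt{u}$)
$\frac{1}{831 - \left(-216 + v{\left(-18 \right)}\right)} = \frac{1}{831 + \left(216 - \left(-18 + 4 \sqrt{-18}\right)\right)} = \frac{1}{831 + \left(216 - \left(-18 + 4 \cdot 3 i \sqrt{2}\right)\right)} = \frac{1}{831 + \left(216 - \left(-18 + 12 i \sqrt{2}\right)\right)} = \frac{1}{831 + \left(216 + \left(18 - 12 i \sqrt{2}\right)\right)} = \frac{1}{831 + \left(234 - 12 i \sqrt{2}\right)} = \frac{1}{1065 - 12 i \sqrt{2}}$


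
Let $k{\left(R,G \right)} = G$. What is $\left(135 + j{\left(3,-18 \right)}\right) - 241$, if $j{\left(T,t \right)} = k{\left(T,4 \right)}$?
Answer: $-102$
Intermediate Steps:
$j{\left(T,t \right)} = 4$
$\left(135 + j{\left(3,-18 \right)}\right) - 241 = \left(135 + 4\right) - 241 = 139 - 241 = -102$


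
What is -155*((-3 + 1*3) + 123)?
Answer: -19065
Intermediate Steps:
-155*((-3 + 1*3) + 123) = -155*((-3 + 3) + 123) = -155*(0 + 123) = -155*123 = -19065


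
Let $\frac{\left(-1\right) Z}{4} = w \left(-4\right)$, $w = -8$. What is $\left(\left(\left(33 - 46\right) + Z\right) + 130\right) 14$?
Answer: $-154$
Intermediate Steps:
$Z = -128$ ($Z = - 4 \left(\left(-8\right) \left(-4\right)\right) = \left(-4\right) 32 = -128$)
$\left(\left(\left(33 - 46\right) + Z\right) + 130\right) 14 = \left(\left(\left(33 - 46\right) - 128\right) + 130\right) 14 = \left(\left(-13 - 128\right) + 130\right) 14 = \left(-141 + 130\right) 14 = \left(-11\right) 14 = -154$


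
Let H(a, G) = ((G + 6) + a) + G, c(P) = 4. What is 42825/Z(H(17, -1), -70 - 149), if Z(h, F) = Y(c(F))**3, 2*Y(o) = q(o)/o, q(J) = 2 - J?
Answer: -2740800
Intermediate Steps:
Y(o) = (2 - o)/(2*o) (Y(o) = ((2 - o)/o)/2 = (2 - o)/(2*o))
H(a, G) = 6 + a + 2*G (H(a, G) = ((6 + G) + a) + G = (6 + G + a) + G = 6 + a + 2*G)
Z(h, F) = -1/64 (Z(h, F) = ((1/2)*(2 - 1*4)/4)**3 = ((1/2)*(1/4)*(2 - 4))**3 = ((1/2)*(1/4)*(-2))**3 = (-1/4)**3 = -1/64)
42825/Z(H(17, -1), -70 - 149) = 42825/(-1/64) = 42825*(-64) = -2740800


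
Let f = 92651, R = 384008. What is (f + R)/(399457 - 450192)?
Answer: -476659/50735 ≈ -9.3951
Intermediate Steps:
(f + R)/(399457 - 450192) = (92651 + 384008)/(399457 - 450192) = 476659/(-50735) = 476659*(-1/50735) = -476659/50735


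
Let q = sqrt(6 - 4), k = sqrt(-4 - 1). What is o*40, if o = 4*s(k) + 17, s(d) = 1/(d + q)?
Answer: 680 + 160/(sqrt(2) + I*sqrt(5)) ≈ 712.33 - 51.11*I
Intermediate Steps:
k = I*sqrt(5) (k = sqrt(-5) = I*sqrt(5) ≈ 2.2361*I)
q = sqrt(2) ≈ 1.4142
s(d) = 1/(d + sqrt(2))
o = 17 + 4/(sqrt(2) + I*sqrt(5)) (o = 4/(I*sqrt(5) + sqrt(2)) + 17 = 4/(sqrt(2) + I*sqrt(5)) + 17 = 17 + 4/(sqrt(2) + I*sqrt(5)) ≈ 17.808 - 1.2778*I)
o*40 = (17 + 4/(sqrt(2) + I*sqrt(5)))*40 = 680 + 160/(sqrt(2) + I*sqrt(5))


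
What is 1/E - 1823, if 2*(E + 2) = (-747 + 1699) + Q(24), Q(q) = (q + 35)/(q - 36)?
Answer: -20630867/11317 ≈ -1823.0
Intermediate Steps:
Q(q) = (35 + q)/(-36 + q)
E = 11317/24 (E = -2 + ((-747 + 1699) + (35 + 24)/(-36 + 24))/2 = -2 + (952 + 59/(-12))/2 = -2 + (952 - 1/12*59)/2 = -2 + (952 - 59/12)/2 = -2 + (½)*(11365/12) = -2 + 11365/24 = 11317/24 ≈ 471.54)
1/E - 1823 = 1/(11317/24) - 1823 = 24/11317 - 1823 = -20630867/11317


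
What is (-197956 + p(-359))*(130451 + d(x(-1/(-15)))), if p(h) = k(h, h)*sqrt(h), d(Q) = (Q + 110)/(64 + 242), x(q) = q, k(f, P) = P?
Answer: -59265229380698/2295 - 214959055019*I*sqrt(359)/4590 ≈ -2.5824e+10 - 8.8734e+8*I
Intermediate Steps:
d(Q) = 55/153 + Q/306 (d(Q) = (110 + Q)/306 = (110 + Q)*(1/306) = 55/153 + Q/306)
p(h) = h**(3/2) (p(h) = h*sqrt(h) = h**(3/2))
(-197956 + p(-359))*(130451 + d(x(-1/(-15)))) = (-197956 + (-359)**(3/2))*(130451 + (55/153 + (-1/(-15))/306)) = (-197956 - 359*I*sqrt(359))*(130451 + (55/153 + (-1*(-1/15))/306)) = (-197956 - 359*I*sqrt(359))*(130451 + (55/153 + (1/306)*(1/15))) = (-197956 - 359*I*sqrt(359))*(130451 + (55/153 + 1/4590)) = (-197956 - 359*I*sqrt(359))*(130451 + 1651/4590) = (-197956 - 359*I*sqrt(359))*(598771741/4590) = -59265229380698/2295 - 214959055019*I*sqrt(359)/4590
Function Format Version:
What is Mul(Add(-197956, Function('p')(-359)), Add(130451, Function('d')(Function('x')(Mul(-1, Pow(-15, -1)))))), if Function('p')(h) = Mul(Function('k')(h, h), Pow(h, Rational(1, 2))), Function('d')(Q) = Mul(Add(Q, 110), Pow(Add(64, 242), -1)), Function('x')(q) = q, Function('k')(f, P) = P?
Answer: Add(Rational(-59265229380698, 2295), Mul(Rational(-214959055019, 4590), I, Pow(359, Rational(1, 2)))) ≈ Add(-2.5824e+10, Mul(-8.8734e+8, I))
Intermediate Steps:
Function('d')(Q) = Add(Rational(55, 153), Mul(Rational(1, 306), Q)) (Function('d')(Q) = Mul(Add(110, Q), Pow(306, -1)) = Mul(Add(110, Q), Rational(1, 306)) = Add(Rational(55, 153), Mul(Rational(1, 306), Q)))
Function('p')(h) = Pow(h, Rational(3, 2)) (Function('p')(h) = Mul(h, Pow(h, Rational(1, 2))) = Pow(h, Rational(3, 2)))
Mul(Add(-197956, Function('p')(-359)), Add(130451, Function('d')(Function('x')(Mul(-1, Pow(-15, -1)))))) = Mul(Add(-197956, Pow(-359, Rational(3, 2))), Add(130451, Add(Rational(55, 153), Mul(Rational(1, 306), Mul(-1, Pow(-15, -1)))))) = Mul(Add(-197956, Mul(-359, I, Pow(359, Rational(1, 2)))), Add(130451, Add(Rational(55, 153), Mul(Rational(1, 306), Mul(-1, Rational(-1, 15)))))) = Mul(Add(-197956, Mul(-359, I, Pow(359, Rational(1, 2)))), Add(130451, Add(Rational(55, 153), Mul(Rational(1, 306), Rational(1, 15))))) = Mul(Add(-197956, Mul(-359, I, Pow(359, Rational(1, 2)))), Add(130451, Add(Rational(55, 153), Rational(1, 4590)))) = Mul(Add(-197956, Mul(-359, I, Pow(359, Rational(1, 2)))), Add(130451, Rational(1651, 4590))) = Mul(Add(-197956, Mul(-359, I, Pow(359, Rational(1, 2)))), Rational(598771741, 4590)) = Add(Rational(-59265229380698, 2295), Mul(Rational(-214959055019, 4590), I, Pow(359, Rational(1, 2))))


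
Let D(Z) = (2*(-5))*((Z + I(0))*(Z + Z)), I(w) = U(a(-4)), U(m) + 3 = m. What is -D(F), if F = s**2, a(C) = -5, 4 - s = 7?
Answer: 180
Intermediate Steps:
s = -3 (s = 4 - 1*7 = 4 - 7 = -3)
U(m) = -3 + m
I(w) = -8 (I(w) = -3 - 5 = -8)
F = 9 (F = (-3)**2 = 9)
D(Z) = -20*Z*(-8 + Z) (D(Z) = (2*(-5))*((Z - 8)*(Z + Z)) = -10*(-8 + Z)*2*Z = -20*Z*(-8 + Z))
-D(F) = -20*9*(8 - 1*9) = -20*9*(8 - 9) = -20*9*(-1) = -1*(-180) = 180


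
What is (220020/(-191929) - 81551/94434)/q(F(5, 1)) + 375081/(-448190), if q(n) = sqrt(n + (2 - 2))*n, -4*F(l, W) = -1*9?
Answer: -157084842517931731/109664210687400090 ≈ -1.4324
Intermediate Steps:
F(l, W) = 9/4 (F(l, W) = -(-1)*9/4 = -1/4*(-9) = 9/4)
q(n) = n**(3/2) (q(n) = sqrt(n + 0)*n = sqrt(n)*n = n**(3/2))
(220020/(-191929) - 81551/94434)/q(F(5, 1)) + 375081/(-448190) = (220020/(-191929) - 81551/94434)/((9/4)**(3/2)) + 375081/(-448190) = (220020*(-1/191929) - 81551*1/94434)/(27/8) + 375081*(-1/448190) = (-220020/191929 - 81551/94434)*(8/27) - 375081/448190 = -36429370559/18124623186*8/27 - 375081/448190 = -145717482236/244682413011 - 375081/448190 = -157084842517931731/109664210687400090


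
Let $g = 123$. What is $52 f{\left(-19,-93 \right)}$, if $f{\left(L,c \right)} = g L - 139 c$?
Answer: $550680$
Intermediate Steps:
$f{\left(L,c \right)} = - 139 c + 123 L$ ($f{\left(L,c \right)} = 123 L - 139 c = - 139 c + 123 L$)
$52 f{\left(-19,-93 \right)} = 52 \left(\left(-139\right) \left(-93\right) + 123 \left(-19\right)\right) = 52 \left(12927 - 2337\right) = 52 \cdot 10590 = 550680$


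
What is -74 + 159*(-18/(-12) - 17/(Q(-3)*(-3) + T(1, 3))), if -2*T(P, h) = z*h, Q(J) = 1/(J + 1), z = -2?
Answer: -2617/6 ≈ -436.17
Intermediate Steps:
Q(J) = 1/(1 + J)
T(P, h) = h (T(P, h) = -(-1)*h = h)
-74 + 159*(-18/(-12) - 17/(Q(-3)*(-3) + T(1, 3))) = -74 + 159*(-18/(-12) - 17/(-3/(1 - 3) + 3)) = -74 + 159*(-18*(-1/12) - 17/(-3/(-2) + 3)) = -74 + 159*(3/2 - 17/(-½*(-3) + 3)) = -74 + 159*(3/2 - 17/(3/2 + 3)) = -74 + 159*(3/2 - 17/9/2) = -74 + 159*(3/2 - 17*2/9) = -74 + 159*(3/2 - 34/9) = -74 + 159*(-41/18) = -74 - 2173/6 = -2617/6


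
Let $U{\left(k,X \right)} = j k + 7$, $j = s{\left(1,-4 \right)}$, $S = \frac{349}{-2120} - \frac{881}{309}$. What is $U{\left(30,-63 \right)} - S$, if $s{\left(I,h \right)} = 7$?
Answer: $\frac{144127921}{655080} \approx 220.02$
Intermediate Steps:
$S = - \frac{1975561}{655080}$ ($S = 349 \left(- \frac{1}{2120}\right) - \frac{881}{309} = - \frac{349}{2120} - \frac{881}{309} = - \frac{1975561}{655080} \approx -3.0158$)
$j = 7$
$U{\left(k,X \right)} = 7 + 7 k$ ($U{\left(k,X \right)} = 7 k + 7 = 7 + 7 k$)
$U{\left(30,-63 \right)} - S = \left(7 + 7 \cdot 30\right) - - \frac{1975561}{655080} = \left(7 + 210\right) + \frac{1975561}{655080} = 217 + \frac{1975561}{655080} = \frac{144127921}{655080}$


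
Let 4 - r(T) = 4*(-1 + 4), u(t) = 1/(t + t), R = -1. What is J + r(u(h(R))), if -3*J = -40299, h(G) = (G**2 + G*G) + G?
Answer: 13425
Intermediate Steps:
h(G) = G + 2*G**2 (h(G) = (G**2 + G**2) + G = 2*G**2 + G = G + 2*G**2)
J = 13433 (J = -1/3*(-40299) = 13433)
u(t) = 1/(2*t)
r(T) = -8 (r(T) = 4 - 4*(-1 + 4) = 4 - 4*3 = 4 - 1*12 = 4 - 12 = -8)
J + r(u(h(R))) = 13433 - 8 = 13425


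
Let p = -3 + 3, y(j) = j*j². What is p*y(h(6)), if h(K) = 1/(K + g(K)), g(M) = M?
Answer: 0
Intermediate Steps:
h(K) = 1/(2*K) (h(K) = 1/(K + K) = 1/(2*K))
y(j) = j³
p = 0
p*y(h(6)) = 0*((½)/6)³ = 0*((½)*(⅙))³ = 0*(1/12)³ = 0*(1/1728) = 0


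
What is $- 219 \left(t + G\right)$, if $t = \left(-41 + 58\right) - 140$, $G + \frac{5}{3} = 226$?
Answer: $-22192$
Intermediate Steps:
$G = \frac{673}{3}$ ($G = - \frac{5}{3} + 226 = \frac{673}{3} \approx 224.33$)
$t = -123$ ($t = 17 - 140 = -123$)
$- 219 \left(t + G\right) = - 219 \left(-123 + \frac{673}{3}\right) = \left(-219\right) \frac{304}{3} = -22192$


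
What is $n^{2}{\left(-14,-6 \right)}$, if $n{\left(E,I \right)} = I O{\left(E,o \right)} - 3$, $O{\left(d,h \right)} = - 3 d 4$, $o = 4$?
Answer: $1022121$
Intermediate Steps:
$O{\left(d,h \right)} = - 12 d$
$n{\left(E,I \right)} = -3 - 12 E I$ ($n{\left(E,I \right)} = I \left(- 12 E\right) - 3 = - 12 E I - 3 = -3 - 12 E I$)
$n^{2}{\left(-14,-6 \right)} = \left(-3 - \left(-168\right) \left(-6\right)\right)^{2} = \left(-3 - 1008\right)^{2} = \left(-1011\right)^{2} = 1022121$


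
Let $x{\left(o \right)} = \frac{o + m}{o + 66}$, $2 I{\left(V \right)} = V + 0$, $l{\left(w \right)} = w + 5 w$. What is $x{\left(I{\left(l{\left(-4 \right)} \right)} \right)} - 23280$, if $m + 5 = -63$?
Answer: $- \frac{628600}{27} \approx -23281.0$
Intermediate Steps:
$m = -68$ ($m = -5 - 63 = -68$)
$l{\left(w \right)} = 6 w$
$I{\left(V \right)} = \frac{V}{2}$ ($I{\left(V \right)} = \frac{V + 0}{2} = \frac{V}{2}$)
$x{\left(o \right)} = \frac{-68 + o}{66 + o}$ ($x{\left(o \right)} = \frac{o - 68}{o + 66} = \frac{-68 + o}{66 + o}$)
$x{\left(I{\left(l{\left(-4 \right)} \right)} \right)} - 23280 = \frac{-68 + \frac{6 \left(-4\right)}{2}}{66 + \frac{6 \left(-4\right)}{2}} - 23280 = \frac{-68 + \frac{1}{2} \left(-24\right)}{66 + \frac{1}{2} \left(-24\right)} - 23280 = \frac{-68 - 12}{66 - 12} - 23280 = \frac{1}{54} \left(-80\right) - 23280 = - \frac{40}{27} - 23280 = - \frac{628600}{27}$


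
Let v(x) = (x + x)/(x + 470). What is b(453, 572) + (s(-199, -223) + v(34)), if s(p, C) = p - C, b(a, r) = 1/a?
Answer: 459233/19026 ≈ 24.137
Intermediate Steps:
v(x) = 2*x/(470 + x) (v(x) = (2*x)/(470 + x) = 2*x/(470 + x))
b(453, 572) + (s(-199, -223) + v(34)) = 1/453 + ((-199 - 1*(-223)) + 2*34/(470 + 34)) = 1/453 + ((-199 + 223) + 2*34/504) = 1/453 + (24 + 2*34*(1/504)) = 1/453 + (24 + 17/126) = 1/453 + 3041/126 = 459233/19026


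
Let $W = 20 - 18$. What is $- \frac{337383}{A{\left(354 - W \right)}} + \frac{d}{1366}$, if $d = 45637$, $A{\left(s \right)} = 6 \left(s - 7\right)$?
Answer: $- \frac{10177683}{78545} \approx -129.58$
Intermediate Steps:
$W = 2$ ($W = 20 - 18 = 2$)
$A{\left(s \right)} = -42 + 6 s$ ($A{\left(s \right)} = 6 \left(-7 + s\right) = -42 + 6 s$)
$- \frac{337383}{A{\left(354 - W \right)}} + \frac{d}{1366} = - \frac{337383}{-42 + 6 \left(354 - 2\right)} + \frac{45637}{1366} = - \frac{337383}{-42 + 6 \left(354 - 2\right)} + 45637 \cdot \frac{1}{1366} = - \frac{337383}{-42 + 6 \cdot 352} + \frac{45637}{1366} = - \frac{337383}{-42 + 2112} + \frac{45637}{1366} = - \frac{337383}{2070} + \frac{45637}{1366} = \left(-337383\right) \frac{1}{2070} + \frac{45637}{1366} = - \frac{37487}{230} + \frac{45637}{1366} = - \frac{10177683}{78545}$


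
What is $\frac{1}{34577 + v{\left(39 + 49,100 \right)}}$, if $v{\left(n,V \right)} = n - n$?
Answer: $\frac{1}{34577} \approx 2.8921 \cdot 10^{-5}$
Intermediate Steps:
$v{\left(n,V \right)} = 0$
$\frac{1}{34577 + v{\left(39 + 49,100 \right)}} = \frac{1}{34577 + 0} = \frac{1}{34577}$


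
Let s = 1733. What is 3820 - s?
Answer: 2087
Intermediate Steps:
3820 - s = 3820 - 1*1733 = 3820 - 1733 = 2087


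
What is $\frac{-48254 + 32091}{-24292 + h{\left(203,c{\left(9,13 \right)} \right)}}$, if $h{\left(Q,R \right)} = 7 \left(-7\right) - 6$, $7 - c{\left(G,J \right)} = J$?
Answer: $\frac{16163}{24347} \approx 0.66386$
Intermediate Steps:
$c{\left(G,J \right)} = 7 - J$
$h{\left(Q,R \right)} = -55$ ($h{\left(Q,R \right)} = -49 - 6 = -55$)
$\frac{-48254 + 32091}{-24292 + h{\left(203,c{\left(9,13 \right)} \right)}} = \frac{-48254 + 32091}{-24292 - 55} = - \frac{16163}{-24347} = \left(-16163\right) \left(- \frac{1}{24347}\right) = \frac{16163}{24347}$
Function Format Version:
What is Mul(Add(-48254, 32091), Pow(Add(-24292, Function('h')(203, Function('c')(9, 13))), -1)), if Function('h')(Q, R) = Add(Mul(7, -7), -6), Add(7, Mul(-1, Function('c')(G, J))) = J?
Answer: Rational(16163, 24347) ≈ 0.66386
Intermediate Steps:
Function('c')(G, J) = Add(7, Mul(-1, J))
Function('h')(Q, R) = -55 (Function('h')(Q, R) = Add(-49, -6) = -55)
Mul(Add(-48254, 32091), Pow(Add(-24292, Function('h')(203, Function('c')(9, 13))), -1)) = Mul(Add(-48254, 32091), Pow(Add(-24292, -55), -1)) = Mul(-16163, Pow(-24347, -1)) = Mul(-16163, Rational(-1, 24347)) = Rational(16163, 24347)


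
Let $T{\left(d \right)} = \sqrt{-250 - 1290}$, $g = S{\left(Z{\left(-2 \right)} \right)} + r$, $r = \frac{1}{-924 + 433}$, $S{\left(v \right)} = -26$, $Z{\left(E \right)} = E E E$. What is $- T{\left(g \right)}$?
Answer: $- 2 i \sqrt{385} \approx - 39.243 i$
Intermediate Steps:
$Z{\left(E \right)} = E^{3}$ ($Z{\left(E \right)} = E^{2} E = E^{3}$)
$r = - \frac{1}{491}$ ($r = \frac{1}{-491} = - \frac{1}{491} \approx -0.0020367$)
$g = - \frac{12767}{491}$ ($g = -26 - \frac{1}{491} = - \frac{12767}{491} \approx -26.002$)
$T{\left(d \right)} = 2 i \sqrt{385}$ ($T{\left(d \right)} = \sqrt{-1540} = 2 i \sqrt{385}$)
$- T{\left(g \right)} = - 2 i \sqrt{385}$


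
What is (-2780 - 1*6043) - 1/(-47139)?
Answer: -415907396/47139 ≈ -8823.0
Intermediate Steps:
(-2780 - 1*6043) - 1/(-47139) = (-2780 - 6043) - 1*(-1/47139) = -8823 + 1/47139 = -415907396/47139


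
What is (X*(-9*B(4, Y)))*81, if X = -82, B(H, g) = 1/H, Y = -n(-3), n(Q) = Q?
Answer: 29889/2 ≈ 14945.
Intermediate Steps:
Y = 3 (Y = -1*(-3) = 3)
(X*(-9*B(4, Y)))*81 = -(-738)/4*81 = -82*(-9/4)*81 = (369/2)*81 = 29889/2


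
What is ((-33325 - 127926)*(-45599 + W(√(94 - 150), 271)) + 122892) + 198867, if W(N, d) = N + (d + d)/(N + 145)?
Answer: 155000265246658/21081 - 6623868578*I*√14/21081 ≈ 7.3526e+9 - 1.1757e+6*I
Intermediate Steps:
W(N, d) = N + 2*d/(145 + N) (W(N, d) = N + (2*d)/(145 + N) = N + 2*d/(145 + N))
((-33325 - 127926)*(-45599 + W(√(94 - 150), 271)) + 122892) + 198867 = ((-33325 - 127926)*(-45599 + ((√(94 - 150))² + 2*271 + 145*√(94 - 150))/(145 + √(94 - 150))) + 122892) + 198867 = (-161251*(-45599 + ((√(-56))² + 542 + 145*√(-56))/(145 + √(-56))) + 122892) + 198867 = (-161251*(-45599 + ((2*I*√14)² + 542 + 145*(2*I*√14))/(145 + 2*I*√14)) + 122892) + 198867 = (-161251*(-45599 + (-56 + 542 + 290*I*√14)/(145 + 2*I*√14)) + 122892) + 198867 = (-161251*(-45599 + (486 + 290*I*√14)/(145 + 2*I*√14)) + 122892) + 198867 = ((7352884349 - 161251*(486 + 290*I*√14)/(145 + 2*I*√14)) + 122892) + 198867 = (7353007241 - 161251*(486 + 290*I*√14)/(145 + 2*I*√14)) + 198867 = 7353206108 - 161251*(486 + 290*I*√14)/(145 + 2*I*√14)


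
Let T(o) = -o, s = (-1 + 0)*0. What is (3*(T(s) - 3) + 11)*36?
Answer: 72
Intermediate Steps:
s = 0 (s = -1*0 = 0)
(3*(T(s) - 3) + 11)*36 = (3*(-1*0 - 3) + 11)*36 = (3*(0 - 3) + 11)*36 = (3*(-3) + 11)*36 = (-9 + 11)*36 = 2*36 = 72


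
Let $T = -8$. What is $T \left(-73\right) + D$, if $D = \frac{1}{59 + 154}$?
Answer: $\frac{124393}{213} \approx 584.0$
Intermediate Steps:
$D = \frac{1}{213} \approx 0.0046948$
$T \left(-73\right) + D = \left(-8\right) \left(-73\right) + \frac{1}{213} = 584 + \frac{1}{213} = \frac{124393}{213}$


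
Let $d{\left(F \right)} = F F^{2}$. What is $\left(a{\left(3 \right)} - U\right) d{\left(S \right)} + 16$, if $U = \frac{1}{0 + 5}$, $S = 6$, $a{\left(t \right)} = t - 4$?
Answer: $- \frac{1216}{5} \approx -243.2$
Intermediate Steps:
$a{\left(t \right)} = -4 + t$
$d{\left(F \right)} = F^{3}$
$U = \frac{1}{5} \approx 0.2$
$\left(a{\left(3 \right)} - U\right) d{\left(S \right)} + 16 = \left(\left(-4 + 3\right) - \frac{1}{5}\right) 6^{3} + 16 = \left(-1 - \frac{1}{5}\right) 216 + 16 = \left(- \frac{6}{5}\right) 216 + 16 = - \frac{1296}{5} + 16 = - \frac{1216}{5}$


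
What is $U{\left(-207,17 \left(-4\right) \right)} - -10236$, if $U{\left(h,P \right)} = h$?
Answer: $10029$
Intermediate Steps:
$U{\left(-207,17 \left(-4\right) \right)} - -10236 = -207 - -10236 = -207 + 10236 = 10029$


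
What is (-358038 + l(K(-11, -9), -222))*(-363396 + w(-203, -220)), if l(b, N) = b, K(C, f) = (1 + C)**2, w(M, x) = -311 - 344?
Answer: 130307686838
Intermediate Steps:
w(M, x) = -655
(-358038 + l(K(-11, -9), -222))*(-363396 + w(-203, -220)) = (-358038 + (1 - 11)**2)*(-363396 - 655) = (-358038 + (-10)**2)*(-364051) = (-358038 + 100)*(-364051) = -357938*(-364051) = 130307686838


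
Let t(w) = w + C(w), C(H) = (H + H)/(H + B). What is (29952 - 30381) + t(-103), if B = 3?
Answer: -26497/50 ≈ -529.94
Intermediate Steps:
C(H) = 2*H/(3 + H) (C(H) = (H + H)/(H + 3) = (2*H)/(3 + H) = 2*H/(3 + H))
t(w) = w + 2*w/(3 + w)
(29952 - 30381) + t(-103) = (29952 - 30381) - 103*(5 - 103)/(3 - 103) = -429 - 103*(-98)/(-100) = -429 - 103*(-1/100)*(-98) = -429 - 5047/50 = -26497/50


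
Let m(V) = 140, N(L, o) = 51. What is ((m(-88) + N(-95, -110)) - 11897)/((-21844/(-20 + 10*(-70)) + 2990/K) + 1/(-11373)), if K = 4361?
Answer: -34835407561080/92324315551 ≈ -377.32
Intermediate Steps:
((m(-88) + N(-95, -110)) - 11897)/((-21844/(-20 + 10*(-70)) + 2990/K) + 1/(-11373)) = ((140 + 51) - 11897)/((-21844/(-20 + 10*(-70)) + 2990/4361) + 1/(-11373)) = (191 - 11897)/((-21844/(-20 - 700) + 2990*(1/4361)) - 1/11373) = -11706/((-21844/(-720) + 2990/4361) - 1/11373) = -11706/((-21844*(-1/720) + 2990/4361) - 1/11373) = -11706/((5461/180 + 2990/4361) - 1/11373) = -11706/(24353621/784980 - 1/11373) = -11706/92324315551/2975859180 = -11706*2975859180/92324315551 = -34835407561080/92324315551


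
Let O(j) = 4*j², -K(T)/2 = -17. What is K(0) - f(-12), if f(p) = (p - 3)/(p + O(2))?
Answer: 151/4 ≈ 37.750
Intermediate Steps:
K(T) = 34 (K(T) = -2*(-17) = 34)
f(p) = (-3 + p)/(16 + p) (f(p) = (p - 3)/(p + 4*2²) = (-3 + p)/(p + 4*4) = (-3 + p)/(p + 16) = (-3 + p)/(16 + p))
K(0) - f(-12) = 34 - (-3 - 12)/(16 - 12) = 34 - (-15)/4 = 34 - 1*(-15/4) = 34 + 15/4 = 151/4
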